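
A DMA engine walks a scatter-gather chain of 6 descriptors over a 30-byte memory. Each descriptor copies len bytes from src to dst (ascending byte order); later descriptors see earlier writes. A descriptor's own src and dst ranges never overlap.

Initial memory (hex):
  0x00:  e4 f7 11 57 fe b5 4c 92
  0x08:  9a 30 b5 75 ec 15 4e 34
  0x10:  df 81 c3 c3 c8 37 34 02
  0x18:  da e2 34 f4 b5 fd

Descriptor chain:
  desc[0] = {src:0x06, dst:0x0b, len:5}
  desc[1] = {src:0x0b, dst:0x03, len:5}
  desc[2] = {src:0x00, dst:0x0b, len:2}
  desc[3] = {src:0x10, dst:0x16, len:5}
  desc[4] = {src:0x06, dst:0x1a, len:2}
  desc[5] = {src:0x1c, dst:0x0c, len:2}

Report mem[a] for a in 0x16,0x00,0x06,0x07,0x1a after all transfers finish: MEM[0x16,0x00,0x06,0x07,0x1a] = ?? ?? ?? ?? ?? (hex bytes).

[0] 0x06->0x0b len=5 : 4c 92 9a 30 b5
[1] 0x0b->0x03 len=5 : 4c 92 9a 30 b5
[2] 0x00->0x0b len=2 : e4 f7
[3] 0x10->0x16 len=5 : df 81 c3 c3 c8
[4] 0x06->0x1a len=2 : 30 b5
[5] 0x1c->0x0c len=2 : b5 fd
query mem[0x16]=0xdf, mem[0x00]=0xe4, mem[0x06]=0x30, mem[0x07]=0xb5, mem[0x1a]=0x30

MEM[0x16,0x00,0x06,0x07,0x1a] = df e4 30 b5 30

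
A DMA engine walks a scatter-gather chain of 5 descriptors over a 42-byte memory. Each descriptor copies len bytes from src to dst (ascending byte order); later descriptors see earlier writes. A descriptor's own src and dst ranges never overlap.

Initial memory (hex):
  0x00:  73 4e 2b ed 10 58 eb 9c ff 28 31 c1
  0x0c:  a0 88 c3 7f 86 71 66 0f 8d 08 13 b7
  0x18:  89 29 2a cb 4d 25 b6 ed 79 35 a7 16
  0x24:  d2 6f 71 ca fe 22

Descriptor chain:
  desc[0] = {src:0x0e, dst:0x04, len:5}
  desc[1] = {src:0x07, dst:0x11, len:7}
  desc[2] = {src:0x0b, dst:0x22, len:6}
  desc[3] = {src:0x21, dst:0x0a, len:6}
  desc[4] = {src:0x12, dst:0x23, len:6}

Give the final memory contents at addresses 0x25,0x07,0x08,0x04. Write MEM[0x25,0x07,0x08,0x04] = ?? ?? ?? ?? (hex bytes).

MEM[0x25,0x07,0x08,0x04] = 31 71 66 c3

D0: mem[0x04..0x08] <- [c3 7f 86 71 66]
D1: mem[0x11..0x17] <- [71 66 28 31 c1 a0 88]
D2: mem[0x22..0x27] <- [c1 a0 88 c3 7f 86]
D3: mem[0x0a..0x0f] <- [35 c1 a0 88 c3 7f]
D4: mem[0x23..0x28] <- [66 28 31 c1 a0 88]
query mem[0x25]=0x31, mem[0x07]=0x71, mem[0x08]=0x66, mem[0x04]=0xc3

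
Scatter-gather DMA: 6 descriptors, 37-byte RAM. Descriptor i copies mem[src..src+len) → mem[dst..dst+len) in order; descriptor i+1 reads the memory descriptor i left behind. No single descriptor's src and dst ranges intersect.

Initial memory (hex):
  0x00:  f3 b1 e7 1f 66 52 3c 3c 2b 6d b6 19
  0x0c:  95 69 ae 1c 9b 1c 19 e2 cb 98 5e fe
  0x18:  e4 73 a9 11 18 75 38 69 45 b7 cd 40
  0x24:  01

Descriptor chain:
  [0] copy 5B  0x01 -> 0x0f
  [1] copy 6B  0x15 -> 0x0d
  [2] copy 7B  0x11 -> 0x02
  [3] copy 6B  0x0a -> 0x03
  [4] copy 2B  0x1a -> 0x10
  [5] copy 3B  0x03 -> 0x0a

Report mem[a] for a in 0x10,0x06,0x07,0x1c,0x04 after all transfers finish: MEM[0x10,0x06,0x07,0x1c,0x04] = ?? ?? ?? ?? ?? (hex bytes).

D0: mem[0x0f..0x13] <- [b1 e7 1f 66 52]
D1: mem[0x0d..0x12] <- [98 5e fe e4 73 a9]
D2: mem[0x02..0x08] <- [73 a9 52 cb 98 5e fe]
D3: mem[0x03..0x08] <- [b6 19 95 98 5e fe]
D4: mem[0x10..0x11] <- [a9 11]
D5: mem[0x0a..0x0c] <- [b6 19 95]
query mem[0x10]=0xa9, mem[0x06]=0x98, mem[0x07]=0x5e, mem[0x1c]=0x18, mem[0x04]=0x19

MEM[0x10,0x06,0x07,0x1c,0x04] = a9 98 5e 18 19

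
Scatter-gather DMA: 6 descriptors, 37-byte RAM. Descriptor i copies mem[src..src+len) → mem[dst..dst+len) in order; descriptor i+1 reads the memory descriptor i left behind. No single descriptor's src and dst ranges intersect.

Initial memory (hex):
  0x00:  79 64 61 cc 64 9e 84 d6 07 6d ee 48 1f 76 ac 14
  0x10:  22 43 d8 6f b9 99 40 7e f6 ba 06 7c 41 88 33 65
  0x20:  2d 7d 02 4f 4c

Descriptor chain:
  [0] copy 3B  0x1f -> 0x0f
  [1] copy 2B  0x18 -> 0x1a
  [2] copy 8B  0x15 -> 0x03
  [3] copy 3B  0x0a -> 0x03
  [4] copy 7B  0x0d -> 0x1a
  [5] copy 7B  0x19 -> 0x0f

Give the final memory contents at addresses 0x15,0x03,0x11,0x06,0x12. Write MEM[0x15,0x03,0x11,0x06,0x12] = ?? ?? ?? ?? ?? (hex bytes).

MEM[0x15,0x03,0x11,0x06,0x12] = d8 41 ac f6 65

[0] 0x1f->0x0f len=3 : 65 2d 7d
[1] 0x18->0x1a len=2 : f6 ba
[2] 0x15->0x03 len=8 : 99 40 7e f6 ba f6 ba 41
[3] 0x0a->0x03 len=3 : 41 48 1f
[4] 0x0d->0x1a len=7 : 76 ac 65 2d 7d d8 6f
[5] 0x19->0x0f len=7 : ba 76 ac 65 2d 7d d8
query mem[0x15]=0xd8, mem[0x03]=0x41, mem[0x11]=0xac, mem[0x06]=0xf6, mem[0x12]=0x65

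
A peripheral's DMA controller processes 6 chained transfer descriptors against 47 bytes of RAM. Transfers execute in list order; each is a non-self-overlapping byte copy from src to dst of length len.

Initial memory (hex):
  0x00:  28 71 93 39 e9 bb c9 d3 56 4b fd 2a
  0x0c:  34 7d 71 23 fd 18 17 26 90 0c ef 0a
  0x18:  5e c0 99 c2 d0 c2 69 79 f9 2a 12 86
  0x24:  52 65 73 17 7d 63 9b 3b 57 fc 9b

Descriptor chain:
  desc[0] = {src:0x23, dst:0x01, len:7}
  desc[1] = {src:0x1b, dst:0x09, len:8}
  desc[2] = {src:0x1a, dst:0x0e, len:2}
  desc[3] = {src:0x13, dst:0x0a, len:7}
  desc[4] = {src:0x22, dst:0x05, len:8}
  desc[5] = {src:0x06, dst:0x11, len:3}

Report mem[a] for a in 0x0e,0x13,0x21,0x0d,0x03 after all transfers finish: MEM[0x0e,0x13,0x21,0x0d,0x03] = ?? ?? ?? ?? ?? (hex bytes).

D0: mem[0x01..0x07] <- [86 52 65 73 17 7d 63]
D1: mem[0x09..0x10] <- [c2 d0 c2 69 79 f9 2a 12]
D2: mem[0x0e..0x0f] <- [99 c2]
D3: mem[0x0a..0x10] <- [26 90 0c ef 0a 5e c0]
D4: mem[0x05..0x0c] <- [12 86 52 65 73 17 7d 63]
D5: mem[0x11..0x13] <- [86 52 65]
query mem[0x0e]=0x0a, mem[0x13]=0x65, mem[0x21]=0x2a, mem[0x0d]=0xef, mem[0x03]=0x65

MEM[0x0e,0x13,0x21,0x0d,0x03] = 0a 65 2a ef 65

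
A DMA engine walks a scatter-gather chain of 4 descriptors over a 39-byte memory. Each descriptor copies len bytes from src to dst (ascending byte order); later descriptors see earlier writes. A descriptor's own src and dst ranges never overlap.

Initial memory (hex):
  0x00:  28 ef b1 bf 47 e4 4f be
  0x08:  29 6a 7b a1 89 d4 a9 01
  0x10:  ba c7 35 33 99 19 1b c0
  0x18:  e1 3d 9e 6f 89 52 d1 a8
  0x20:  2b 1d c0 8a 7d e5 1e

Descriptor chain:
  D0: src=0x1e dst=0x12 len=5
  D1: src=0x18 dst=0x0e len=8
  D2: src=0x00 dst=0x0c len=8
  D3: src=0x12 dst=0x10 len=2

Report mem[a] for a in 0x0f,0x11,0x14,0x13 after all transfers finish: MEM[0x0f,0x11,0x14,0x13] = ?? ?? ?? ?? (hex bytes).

  after D0: wrote 5B at 0x12 = d1a82b1dc0
  after D1: wrote 8B at 0x0e = e13d9e6f8952d1a8
  after D2: wrote 8B at 0x0c = 28efb1bf47e44fbe
  after D3: wrote 2B at 0x10 = 4fbe
query mem[0x0f]=0xbf, mem[0x11]=0xbe, mem[0x14]=0xd1, mem[0x13]=0xbe

MEM[0x0f,0x11,0x14,0x13] = bf be d1 be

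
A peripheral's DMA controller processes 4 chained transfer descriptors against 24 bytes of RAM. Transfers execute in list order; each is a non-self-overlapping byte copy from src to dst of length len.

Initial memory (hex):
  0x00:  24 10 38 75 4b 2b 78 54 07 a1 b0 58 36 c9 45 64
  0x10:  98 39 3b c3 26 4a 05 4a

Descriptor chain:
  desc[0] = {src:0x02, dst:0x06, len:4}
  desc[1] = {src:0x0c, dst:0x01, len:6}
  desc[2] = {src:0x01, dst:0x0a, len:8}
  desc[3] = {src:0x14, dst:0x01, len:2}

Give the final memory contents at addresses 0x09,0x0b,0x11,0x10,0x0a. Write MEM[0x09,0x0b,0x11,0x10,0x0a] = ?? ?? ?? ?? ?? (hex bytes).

MEM[0x09,0x0b,0x11,0x10,0x0a] = 2b c9 4b 75 36

  after D0: wrote 4B at 0x06 = 38754b2b
  after D1: wrote 6B at 0x01 = 36c945649839
  after D2: wrote 8B at 0x0a = 36c945649839754b
  after D3: wrote 2B at 0x01 = 264a
query mem[0x09]=0x2b, mem[0x0b]=0xc9, mem[0x11]=0x4b, mem[0x10]=0x75, mem[0x0a]=0x36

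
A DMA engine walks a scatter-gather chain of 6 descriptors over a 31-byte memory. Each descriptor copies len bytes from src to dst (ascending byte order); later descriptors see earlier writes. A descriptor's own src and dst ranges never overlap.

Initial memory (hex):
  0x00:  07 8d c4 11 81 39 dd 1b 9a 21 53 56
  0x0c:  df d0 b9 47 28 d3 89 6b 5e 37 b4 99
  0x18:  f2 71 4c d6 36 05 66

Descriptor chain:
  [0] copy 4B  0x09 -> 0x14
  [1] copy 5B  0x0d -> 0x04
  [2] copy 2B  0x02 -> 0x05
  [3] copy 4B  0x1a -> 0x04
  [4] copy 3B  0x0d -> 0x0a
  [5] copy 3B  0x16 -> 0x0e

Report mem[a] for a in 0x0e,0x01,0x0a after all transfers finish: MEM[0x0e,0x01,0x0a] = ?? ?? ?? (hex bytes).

  after D0: wrote 4B at 0x14 = 215356df
  after D1: wrote 5B at 0x04 = d0b94728d3
  after D2: wrote 2B at 0x05 = c411
  after D3: wrote 4B at 0x04 = 4cd63605
  after D4: wrote 3B at 0x0a = d0b947
  after D5: wrote 3B at 0x0e = 56dff2
query mem[0x0e]=0x56, mem[0x01]=0x8d, mem[0x0a]=0xd0

MEM[0x0e,0x01,0x0a] = 56 8d d0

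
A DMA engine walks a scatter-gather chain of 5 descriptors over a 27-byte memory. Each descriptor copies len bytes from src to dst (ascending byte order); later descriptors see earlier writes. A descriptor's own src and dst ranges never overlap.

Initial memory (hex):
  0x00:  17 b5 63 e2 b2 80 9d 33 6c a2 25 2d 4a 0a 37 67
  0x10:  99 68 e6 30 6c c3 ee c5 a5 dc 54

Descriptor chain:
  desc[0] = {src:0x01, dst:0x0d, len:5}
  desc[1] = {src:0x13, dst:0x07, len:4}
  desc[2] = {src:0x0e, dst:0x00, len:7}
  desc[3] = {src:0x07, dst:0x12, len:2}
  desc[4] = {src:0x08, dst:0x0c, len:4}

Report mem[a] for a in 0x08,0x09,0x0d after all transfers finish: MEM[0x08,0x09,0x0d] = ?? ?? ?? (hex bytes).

MEM[0x08,0x09,0x0d] = 6c c3 c3

#0 dst[0x0d+5] := {0xb5,0x63,0xe2,0xb2,0x80}
#1 dst[0x07+4] := {0x30,0x6c,0xc3,0xee}
#2 dst[0x00+7] := {0x63,0xe2,0xb2,0x80,0xe6,0x30,0x6c}
#3 dst[0x12+2] := {0x30,0x6c}
#4 dst[0x0c+4] := {0x6c,0xc3,0xee,0x2d}
query mem[0x08]=0x6c, mem[0x09]=0xc3, mem[0x0d]=0xc3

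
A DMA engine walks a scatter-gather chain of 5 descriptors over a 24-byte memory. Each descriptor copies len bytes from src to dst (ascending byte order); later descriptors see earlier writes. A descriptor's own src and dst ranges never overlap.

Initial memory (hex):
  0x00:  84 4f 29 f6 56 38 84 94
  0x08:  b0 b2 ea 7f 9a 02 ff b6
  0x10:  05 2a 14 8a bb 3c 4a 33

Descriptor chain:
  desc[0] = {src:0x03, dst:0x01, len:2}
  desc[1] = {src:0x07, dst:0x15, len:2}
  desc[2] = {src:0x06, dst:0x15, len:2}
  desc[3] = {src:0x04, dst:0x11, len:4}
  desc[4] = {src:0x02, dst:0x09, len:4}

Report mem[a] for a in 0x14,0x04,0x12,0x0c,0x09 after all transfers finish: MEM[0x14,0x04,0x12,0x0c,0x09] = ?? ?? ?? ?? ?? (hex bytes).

MEM[0x14,0x04,0x12,0x0c,0x09] = 94 56 38 38 56

  after D0: wrote 2B at 0x01 = f656
  after D1: wrote 2B at 0x15 = 94b0
  after D2: wrote 2B at 0x15 = 8494
  after D3: wrote 4B at 0x11 = 56388494
  after D4: wrote 4B at 0x09 = 56f65638
query mem[0x14]=0x94, mem[0x04]=0x56, mem[0x12]=0x38, mem[0x0c]=0x38, mem[0x09]=0x56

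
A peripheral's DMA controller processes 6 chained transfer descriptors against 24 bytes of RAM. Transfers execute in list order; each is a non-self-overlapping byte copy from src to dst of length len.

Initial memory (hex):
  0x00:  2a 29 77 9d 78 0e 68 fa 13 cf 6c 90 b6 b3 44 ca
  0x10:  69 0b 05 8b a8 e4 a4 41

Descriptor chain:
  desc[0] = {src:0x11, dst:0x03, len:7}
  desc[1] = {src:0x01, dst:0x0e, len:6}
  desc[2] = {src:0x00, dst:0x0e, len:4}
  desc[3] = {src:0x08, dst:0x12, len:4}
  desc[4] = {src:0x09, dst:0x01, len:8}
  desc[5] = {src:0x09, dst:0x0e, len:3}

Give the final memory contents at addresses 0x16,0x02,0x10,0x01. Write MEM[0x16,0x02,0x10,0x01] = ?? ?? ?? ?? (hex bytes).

MEM[0x16,0x02,0x10,0x01] = a4 6c 90 41

  after D0: wrote 7B at 0x03 = 0b058ba8e4a441
  after D1: wrote 6B at 0x0e = 29770b058ba8
  after D2: wrote 4B at 0x0e = 2a29770b
  after D3: wrote 4B at 0x12 = a4416c90
  after D4: wrote 8B at 0x01 = 416c90b6b32a2977
  after D5: wrote 3B at 0x0e = 416c90
query mem[0x16]=0xa4, mem[0x02]=0x6c, mem[0x10]=0x90, mem[0x01]=0x41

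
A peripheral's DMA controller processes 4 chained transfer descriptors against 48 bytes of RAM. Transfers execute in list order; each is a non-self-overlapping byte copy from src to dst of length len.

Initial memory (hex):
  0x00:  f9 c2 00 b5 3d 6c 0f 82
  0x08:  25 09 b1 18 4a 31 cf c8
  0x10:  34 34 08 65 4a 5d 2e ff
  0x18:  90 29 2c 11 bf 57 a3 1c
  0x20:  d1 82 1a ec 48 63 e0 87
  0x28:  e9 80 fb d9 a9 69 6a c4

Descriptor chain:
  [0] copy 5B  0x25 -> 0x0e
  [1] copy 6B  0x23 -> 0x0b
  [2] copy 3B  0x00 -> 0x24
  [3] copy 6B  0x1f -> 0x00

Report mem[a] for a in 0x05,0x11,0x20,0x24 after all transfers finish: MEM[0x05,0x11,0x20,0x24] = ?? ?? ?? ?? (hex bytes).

MEM[0x05,0x11,0x20,0x24] = f9 e9 d1 f9

#0 dst[0x0e+5] := {0x63,0xe0,0x87,0xe9,0x80}
#1 dst[0x0b+6] := {0xec,0x48,0x63,0xe0,0x87,0xe9}
#2 dst[0x24+3] := {0xf9,0xc2,0x00}
#3 dst[0x00+6] := {0x1c,0xd1,0x82,0x1a,0xec,0xf9}
query mem[0x05]=0xf9, mem[0x11]=0xe9, mem[0x20]=0xd1, mem[0x24]=0xf9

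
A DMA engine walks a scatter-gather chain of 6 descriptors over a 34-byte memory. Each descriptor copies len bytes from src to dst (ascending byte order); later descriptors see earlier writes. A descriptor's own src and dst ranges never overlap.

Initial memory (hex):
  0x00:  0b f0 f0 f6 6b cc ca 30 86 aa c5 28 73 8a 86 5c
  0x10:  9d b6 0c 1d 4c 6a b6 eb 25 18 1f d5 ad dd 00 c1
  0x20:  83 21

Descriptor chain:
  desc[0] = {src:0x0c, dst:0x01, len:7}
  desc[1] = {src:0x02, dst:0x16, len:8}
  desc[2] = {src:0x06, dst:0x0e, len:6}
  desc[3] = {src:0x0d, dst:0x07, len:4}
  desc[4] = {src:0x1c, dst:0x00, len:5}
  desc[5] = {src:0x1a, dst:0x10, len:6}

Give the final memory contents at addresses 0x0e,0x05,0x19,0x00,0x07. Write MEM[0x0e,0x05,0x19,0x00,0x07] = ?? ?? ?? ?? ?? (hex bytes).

MEM[0x0e,0x05,0x19,0x00,0x07] = b6 9d 9d 86 8a

D0: mem[0x01..0x07] <- [73 8a 86 5c 9d b6 0c]
D1: mem[0x16..0x1d] <- [8a 86 5c 9d b6 0c 86 aa]
D2: mem[0x0e..0x13] <- [b6 0c 86 aa c5 28]
D3: mem[0x07..0x0a] <- [8a b6 0c 86]
D4: mem[0x00..0x04] <- [86 aa 00 c1 83]
D5: mem[0x10..0x15] <- [b6 0c 86 aa 00 c1]
query mem[0x0e]=0xb6, mem[0x05]=0x9d, mem[0x19]=0x9d, mem[0x00]=0x86, mem[0x07]=0x8a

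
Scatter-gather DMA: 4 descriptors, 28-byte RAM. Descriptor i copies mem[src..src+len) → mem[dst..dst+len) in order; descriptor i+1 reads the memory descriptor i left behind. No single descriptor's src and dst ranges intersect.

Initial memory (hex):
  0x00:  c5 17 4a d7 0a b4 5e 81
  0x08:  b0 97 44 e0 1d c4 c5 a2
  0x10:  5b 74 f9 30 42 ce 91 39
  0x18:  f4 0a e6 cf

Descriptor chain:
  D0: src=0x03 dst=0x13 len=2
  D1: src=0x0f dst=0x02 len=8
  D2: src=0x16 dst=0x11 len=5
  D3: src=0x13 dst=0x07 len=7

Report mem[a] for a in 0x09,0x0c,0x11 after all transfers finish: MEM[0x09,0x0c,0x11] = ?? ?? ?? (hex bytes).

MEM[0x09,0x0c,0x11] = e6 f4 91

[0] 0x03->0x13 len=2 : d7 0a
[1] 0x0f->0x02 len=8 : a2 5b 74 f9 d7 0a ce 91
[2] 0x16->0x11 len=5 : 91 39 f4 0a e6
[3] 0x13->0x07 len=7 : f4 0a e6 91 39 f4 0a
query mem[0x09]=0xe6, mem[0x0c]=0xf4, mem[0x11]=0x91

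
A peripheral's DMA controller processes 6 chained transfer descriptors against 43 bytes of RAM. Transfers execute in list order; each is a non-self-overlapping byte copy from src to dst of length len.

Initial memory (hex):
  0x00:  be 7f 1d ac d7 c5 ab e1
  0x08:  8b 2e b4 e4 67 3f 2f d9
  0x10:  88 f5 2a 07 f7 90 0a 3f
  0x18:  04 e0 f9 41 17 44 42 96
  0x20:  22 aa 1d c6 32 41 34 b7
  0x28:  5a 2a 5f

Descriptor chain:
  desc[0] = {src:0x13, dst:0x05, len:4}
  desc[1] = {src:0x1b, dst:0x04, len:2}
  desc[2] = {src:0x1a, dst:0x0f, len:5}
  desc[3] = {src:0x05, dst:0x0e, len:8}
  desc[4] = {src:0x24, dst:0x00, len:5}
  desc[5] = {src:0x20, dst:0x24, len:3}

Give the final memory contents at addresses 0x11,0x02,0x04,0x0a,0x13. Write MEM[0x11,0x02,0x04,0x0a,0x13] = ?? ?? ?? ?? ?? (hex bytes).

MEM[0x11,0x02,0x04,0x0a,0x13] = 0a 34 5a b4 b4

D0: mem[0x05..0x08] <- [07 f7 90 0a]
D1: mem[0x04..0x05] <- [41 17]
D2: mem[0x0f..0x13] <- [f9 41 17 44 42]
D3: mem[0x0e..0x15] <- [17 f7 90 0a 2e b4 e4 67]
D4: mem[0x00..0x04] <- [32 41 34 b7 5a]
D5: mem[0x24..0x26] <- [22 aa 1d]
query mem[0x11]=0x0a, mem[0x02]=0x34, mem[0x04]=0x5a, mem[0x0a]=0xb4, mem[0x13]=0xb4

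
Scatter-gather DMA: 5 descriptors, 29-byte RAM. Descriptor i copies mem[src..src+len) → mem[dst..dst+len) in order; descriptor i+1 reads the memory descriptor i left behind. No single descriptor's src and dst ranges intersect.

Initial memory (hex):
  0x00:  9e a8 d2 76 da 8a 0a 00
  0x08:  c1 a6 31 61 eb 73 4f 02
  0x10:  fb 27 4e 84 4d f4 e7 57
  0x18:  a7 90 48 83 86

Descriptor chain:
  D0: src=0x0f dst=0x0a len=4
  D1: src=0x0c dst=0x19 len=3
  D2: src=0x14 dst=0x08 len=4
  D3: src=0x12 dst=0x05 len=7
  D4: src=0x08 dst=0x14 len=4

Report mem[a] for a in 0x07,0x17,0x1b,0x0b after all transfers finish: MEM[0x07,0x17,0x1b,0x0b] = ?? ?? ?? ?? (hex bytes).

[0] 0x0f->0x0a len=4 : 02 fb 27 4e
[1] 0x0c->0x19 len=3 : 27 4e 4f
[2] 0x14->0x08 len=4 : 4d f4 e7 57
[3] 0x12->0x05 len=7 : 4e 84 4d f4 e7 57 a7
[4] 0x08->0x14 len=4 : f4 e7 57 a7
query mem[0x07]=0x4d, mem[0x17]=0xa7, mem[0x1b]=0x4f, mem[0x0b]=0xa7

MEM[0x07,0x17,0x1b,0x0b] = 4d a7 4f a7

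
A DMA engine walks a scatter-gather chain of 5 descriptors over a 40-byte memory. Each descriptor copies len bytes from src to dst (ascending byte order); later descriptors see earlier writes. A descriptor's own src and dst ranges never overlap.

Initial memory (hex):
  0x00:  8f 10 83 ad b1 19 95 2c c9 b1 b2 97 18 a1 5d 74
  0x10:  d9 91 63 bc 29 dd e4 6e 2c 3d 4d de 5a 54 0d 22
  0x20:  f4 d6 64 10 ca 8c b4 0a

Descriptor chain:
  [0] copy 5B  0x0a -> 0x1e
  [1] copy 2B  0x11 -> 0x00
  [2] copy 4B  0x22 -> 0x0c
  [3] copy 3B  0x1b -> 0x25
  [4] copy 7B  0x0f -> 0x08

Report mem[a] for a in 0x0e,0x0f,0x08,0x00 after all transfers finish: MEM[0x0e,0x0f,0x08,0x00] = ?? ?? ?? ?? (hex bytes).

MEM[0x0e,0x0f,0x08,0x00] = dd 8c 8c 91

#0 dst[0x1e+5] := {0xb2,0x97,0x18,0xa1,0x5d}
#1 dst[0x00+2] := {0x91,0x63}
#2 dst[0x0c+4] := {0x5d,0x10,0xca,0x8c}
#3 dst[0x25+3] := {0xde,0x5a,0x54}
#4 dst[0x08+7] := {0x8c,0xd9,0x91,0x63,0xbc,0x29,0xdd}
query mem[0x0e]=0xdd, mem[0x0f]=0x8c, mem[0x08]=0x8c, mem[0x00]=0x91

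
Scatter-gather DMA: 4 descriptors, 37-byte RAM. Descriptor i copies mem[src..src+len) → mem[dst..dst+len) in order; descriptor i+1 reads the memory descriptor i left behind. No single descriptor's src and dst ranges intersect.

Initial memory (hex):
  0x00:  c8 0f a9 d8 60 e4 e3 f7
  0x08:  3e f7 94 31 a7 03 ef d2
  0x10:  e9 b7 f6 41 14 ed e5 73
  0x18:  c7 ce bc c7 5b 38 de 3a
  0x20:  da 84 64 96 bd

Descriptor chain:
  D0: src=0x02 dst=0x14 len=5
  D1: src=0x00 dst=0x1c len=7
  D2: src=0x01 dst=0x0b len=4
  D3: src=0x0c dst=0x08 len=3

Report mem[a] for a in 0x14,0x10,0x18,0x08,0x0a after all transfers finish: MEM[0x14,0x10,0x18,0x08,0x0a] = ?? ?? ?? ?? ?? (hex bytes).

  after D0: wrote 5B at 0x14 = a9d860e4e3
  after D1: wrote 7B at 0x1c = c80fa9d860e4e3
  after D2: wrote 4B at 0x0b = 0fa9d860
  after D3: wrote 3B at 0x08 = a9d860
query mem[0x14]=0xa9, mem[0x10]=0xe9, mem[0x18]=0xe3, mem[0x08]=0xa9, mem[0x0a]=0x60

MEM[0x14,0x10,0x18,0x08,0x0a] = a9 e9 e3 a9 60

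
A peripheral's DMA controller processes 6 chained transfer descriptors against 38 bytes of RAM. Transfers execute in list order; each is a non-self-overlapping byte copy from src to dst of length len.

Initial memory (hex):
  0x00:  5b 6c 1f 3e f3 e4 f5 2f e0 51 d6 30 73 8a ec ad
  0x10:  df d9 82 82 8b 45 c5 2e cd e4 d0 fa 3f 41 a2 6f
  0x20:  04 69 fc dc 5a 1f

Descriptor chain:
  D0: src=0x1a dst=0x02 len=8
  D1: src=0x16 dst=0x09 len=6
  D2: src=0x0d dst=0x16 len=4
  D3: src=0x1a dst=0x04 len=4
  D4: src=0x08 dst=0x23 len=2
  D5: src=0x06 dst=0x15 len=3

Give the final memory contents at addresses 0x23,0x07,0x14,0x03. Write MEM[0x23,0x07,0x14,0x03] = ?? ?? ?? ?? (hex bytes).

  after D0: wrote 8B at 0x02 = d0fa3f41a26f0469
  after D1: wrote 6B at 0x09 = c52ecde4d0fa
  after D2: wrote 4B at 0x16 = d0faaddf
  after D3: wrote 4B at 0x04 = d0fa3f41
  after D4: wrote 2B at 0x23 = 04c5
  after D5: wrote 3B at 0x15 = 3f4104
query mem[0x23]=0x04, mem[0x07]=0x41, mem[0x14]=0x8b, mem[0x03]=0xfa

MEM[0x23,0x07,0x14,0x03] = 04 41 8b fa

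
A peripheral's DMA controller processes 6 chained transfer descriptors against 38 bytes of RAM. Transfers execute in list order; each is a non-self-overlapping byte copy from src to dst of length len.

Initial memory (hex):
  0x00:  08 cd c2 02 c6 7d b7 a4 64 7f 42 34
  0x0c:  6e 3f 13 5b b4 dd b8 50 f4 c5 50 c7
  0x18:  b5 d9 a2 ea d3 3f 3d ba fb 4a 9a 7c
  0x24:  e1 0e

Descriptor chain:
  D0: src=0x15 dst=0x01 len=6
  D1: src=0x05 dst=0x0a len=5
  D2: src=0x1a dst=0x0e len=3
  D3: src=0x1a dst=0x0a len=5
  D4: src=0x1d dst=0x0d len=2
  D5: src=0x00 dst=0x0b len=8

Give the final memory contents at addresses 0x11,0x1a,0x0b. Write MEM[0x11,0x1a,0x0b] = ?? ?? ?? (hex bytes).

  after D0: wrote 6B at 0x01 = c550c7b5d9a2
  after D1: wrote 5B at 0x0a = d9a2a4647f
  after D2: wrote 3B at 0x0e = a2ead3
  after D3: wrote 5B at 0x0a = a2ead33f3d
  after D4: wrote 2B at 0x0d = 3f3d
  after D5: wrote 8B at 0x0b = 08c550c7b5d9a2a4
query mem[0x11]=0xa2, mem[0x1a]=0xa2, mem[0x0b]=0x08

MEM[0x11,0x1a,0x0b] = a2 a2 08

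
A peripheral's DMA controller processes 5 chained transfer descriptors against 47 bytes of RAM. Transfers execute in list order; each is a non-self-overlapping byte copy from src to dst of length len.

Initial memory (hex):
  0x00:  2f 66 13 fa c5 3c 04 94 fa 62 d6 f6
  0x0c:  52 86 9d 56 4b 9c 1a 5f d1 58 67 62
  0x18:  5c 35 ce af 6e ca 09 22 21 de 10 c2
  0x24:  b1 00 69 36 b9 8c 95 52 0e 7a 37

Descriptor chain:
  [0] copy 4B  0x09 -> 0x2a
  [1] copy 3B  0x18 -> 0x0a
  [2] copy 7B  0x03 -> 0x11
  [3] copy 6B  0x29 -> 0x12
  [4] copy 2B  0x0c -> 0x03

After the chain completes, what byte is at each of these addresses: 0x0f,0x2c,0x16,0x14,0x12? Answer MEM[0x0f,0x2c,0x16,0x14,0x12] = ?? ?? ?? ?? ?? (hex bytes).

  after D0: wrote 4B at 0x2a = 62d6f652
  after D1: wrote 3B at 0x0a = 5c35ce
  after D2: wrote 7B at 0x11 = fac53c0494fa62
  after D3: wrote 6B at 0x12 = 8c62d6f65237
  after D4: wrote 2B at 0x03 = ce86
query mem[0x0f]=0x56, mem[0x2c]=0xf6, mem[0x16]=0x52, mem[0x14]=0xd6, mem[0x12]=0x8c

MEM[0x0f,0x2c,0x16,0x14,0x12] = 56 f6 52 d6 8c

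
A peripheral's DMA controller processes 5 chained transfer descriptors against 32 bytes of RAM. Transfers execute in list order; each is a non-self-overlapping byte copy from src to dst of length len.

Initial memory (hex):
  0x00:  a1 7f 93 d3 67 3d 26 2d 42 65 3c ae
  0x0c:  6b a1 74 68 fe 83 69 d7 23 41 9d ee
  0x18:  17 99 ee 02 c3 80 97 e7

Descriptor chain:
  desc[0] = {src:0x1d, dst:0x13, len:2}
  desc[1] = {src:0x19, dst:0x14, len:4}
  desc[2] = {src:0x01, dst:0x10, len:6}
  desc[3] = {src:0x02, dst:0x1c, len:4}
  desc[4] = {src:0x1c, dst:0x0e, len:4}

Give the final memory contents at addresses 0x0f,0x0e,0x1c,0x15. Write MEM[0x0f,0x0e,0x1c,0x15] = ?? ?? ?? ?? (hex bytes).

MEM[0x0f,0x0e,0x1c,0x15] = d3 93 93 26

D0: mem[0x13..0x14] <- [80 97]
D1: mem[0x14..0x17] <- [99 ee 02 c3]
D2: mem[0x10..0x15] <- [7f 93 d3 67 3d 26]
D3: mem[0x1c..0x1f] <- [93 d3 67 3d]
D4: mem[0x0e..0x11] <- [93 d3 67 3d]
query mem[0x0f]=0xd3, mem[0x0e]=0x93, mem[0x1c]=0x93, mem[0x15]=0x26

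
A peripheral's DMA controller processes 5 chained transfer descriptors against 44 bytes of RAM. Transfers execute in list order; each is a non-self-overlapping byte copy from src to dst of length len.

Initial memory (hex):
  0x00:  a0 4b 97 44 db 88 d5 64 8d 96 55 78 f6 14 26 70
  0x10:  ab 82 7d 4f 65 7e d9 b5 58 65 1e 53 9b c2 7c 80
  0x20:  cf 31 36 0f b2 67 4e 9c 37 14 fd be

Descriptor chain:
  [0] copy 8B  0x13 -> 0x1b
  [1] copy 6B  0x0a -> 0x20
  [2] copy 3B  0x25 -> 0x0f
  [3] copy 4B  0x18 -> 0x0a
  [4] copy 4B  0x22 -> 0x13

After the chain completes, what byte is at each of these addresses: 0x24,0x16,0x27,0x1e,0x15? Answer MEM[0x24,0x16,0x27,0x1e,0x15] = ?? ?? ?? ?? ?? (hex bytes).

[0] 0x13->0x1b len=8 : 4f 65 7e d9 b5 58 65 1e
[1] 0x0a->0x20 len=6 : 55 78 f6 14 26 70
[2] 0x25->0x0f len=3 : 70 4e 9c
[3] 0x18->0x0a len=4 : 58 65 1e 4f
[4] 0x22->0x13 len=4 : f6 14 26 70
query mem[0x24]=0x26, mem[0x16]=0x70, mem[0x27]=0x9c, mem[0x1e]=0xd9, mem[0x15]=0x26

MEM[0x24,0x16,0x27,0x1e,0x15] = 26 70 9c d9 26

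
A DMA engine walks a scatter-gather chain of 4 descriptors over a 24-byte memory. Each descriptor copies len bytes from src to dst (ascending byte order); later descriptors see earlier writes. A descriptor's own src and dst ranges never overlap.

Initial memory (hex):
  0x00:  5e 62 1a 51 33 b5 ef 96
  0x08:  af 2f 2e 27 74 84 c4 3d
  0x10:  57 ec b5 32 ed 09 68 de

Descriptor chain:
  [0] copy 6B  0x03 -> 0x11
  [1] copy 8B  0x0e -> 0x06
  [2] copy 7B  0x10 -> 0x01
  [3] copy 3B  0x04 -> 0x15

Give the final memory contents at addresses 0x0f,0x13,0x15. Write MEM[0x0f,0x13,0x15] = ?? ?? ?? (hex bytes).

MEM[0x0f,0x13,0x15] = 3d b5 b5

D0: mem[0x11..0x16] <- [51 33 b5 ef 96 af]
D1: mem[0x06..0x0d] <- [c4 3d 57 51 33 b5 ef 96]
D2: mem[0x01..0x07] <- [57 51 33 b5 ef 96 af]
D3: mem[0x15..0x17] <- [b5 ef 96]
query mem[0x0f]=0x3d, mem[0x13]=0xb5, mem[0x15]=0xb5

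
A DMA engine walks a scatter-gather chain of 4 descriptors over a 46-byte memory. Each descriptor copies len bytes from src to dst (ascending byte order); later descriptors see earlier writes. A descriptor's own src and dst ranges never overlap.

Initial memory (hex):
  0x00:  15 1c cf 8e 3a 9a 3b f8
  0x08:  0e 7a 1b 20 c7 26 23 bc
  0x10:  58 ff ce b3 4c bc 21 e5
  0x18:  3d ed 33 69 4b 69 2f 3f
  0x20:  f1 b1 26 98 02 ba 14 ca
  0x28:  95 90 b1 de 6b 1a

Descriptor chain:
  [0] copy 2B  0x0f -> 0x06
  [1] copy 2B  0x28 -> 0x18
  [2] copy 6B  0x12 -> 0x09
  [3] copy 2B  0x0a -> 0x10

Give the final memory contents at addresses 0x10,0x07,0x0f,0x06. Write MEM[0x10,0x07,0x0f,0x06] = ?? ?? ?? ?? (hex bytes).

  after D0: wrote 2B at 0x06 = bc58
  after D1: wrote 2B at 0x18 = 9590
  after D2: wrote 6B at 0x09 = ceb34cbc21e5
  after D3: wrote 2B at 0x10 = b34c
query mem[0x10]=0xb3, mem[0x07]=0x58, mem[0x0f]=0xbc, mem[0x06]=0xbc

MEM[0x10,0x07,0x0f,0x06] = b3 58 bc bc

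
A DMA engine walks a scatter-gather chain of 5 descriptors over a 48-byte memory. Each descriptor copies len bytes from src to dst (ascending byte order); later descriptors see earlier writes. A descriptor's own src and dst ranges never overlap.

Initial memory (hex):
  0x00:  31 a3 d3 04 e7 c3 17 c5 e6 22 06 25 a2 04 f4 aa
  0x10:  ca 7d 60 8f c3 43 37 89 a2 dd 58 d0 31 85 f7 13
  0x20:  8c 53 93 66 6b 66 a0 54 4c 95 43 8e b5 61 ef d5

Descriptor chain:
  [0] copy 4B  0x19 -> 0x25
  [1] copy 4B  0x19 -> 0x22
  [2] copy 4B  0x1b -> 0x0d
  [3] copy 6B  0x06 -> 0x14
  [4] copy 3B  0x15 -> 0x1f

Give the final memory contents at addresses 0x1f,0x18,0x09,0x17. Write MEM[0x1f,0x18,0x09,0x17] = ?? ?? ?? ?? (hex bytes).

MEM[0x1f,0x18,0x09,0x17] = c5 06 22 22

  after D0: wrote 4B at 0x25 = dd58d031
  after D1: wrote 4B at 0x22 = dd58d031
  after D2: wrote 4B at 0x0d = d03185f7
  after D3: wrote 6B at 0x14 = 17c5e6220625
  after D4: wrote 3B at 0x1f = c5e622
query mem[0x1f]=0xc5, mem[0x18]=0x06, mem[0x09]=0x22, mem[0x17]=0x22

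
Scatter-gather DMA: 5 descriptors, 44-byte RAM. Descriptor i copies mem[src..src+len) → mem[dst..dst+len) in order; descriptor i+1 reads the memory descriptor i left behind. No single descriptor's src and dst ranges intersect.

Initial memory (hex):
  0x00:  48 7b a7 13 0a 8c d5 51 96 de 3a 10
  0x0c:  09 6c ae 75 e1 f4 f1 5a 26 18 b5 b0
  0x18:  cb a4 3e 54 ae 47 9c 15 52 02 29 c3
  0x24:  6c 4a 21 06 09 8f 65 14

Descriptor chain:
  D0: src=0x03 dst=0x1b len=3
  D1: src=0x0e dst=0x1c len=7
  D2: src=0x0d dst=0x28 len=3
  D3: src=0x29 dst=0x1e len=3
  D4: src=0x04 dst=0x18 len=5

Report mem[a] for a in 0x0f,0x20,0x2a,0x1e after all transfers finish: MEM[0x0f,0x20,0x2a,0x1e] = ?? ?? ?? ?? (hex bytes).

MEM[0x0f,0x20,0x2a,0x1e] = 75 14 75 ae

#0 dst[0x1b+3] := {0x13,0x0a,0x8c}
#1 dst[0x1c+7] := {0xae,0x75,0xe1,0xf4,0xf1,0x5a,0x26}
#2 dst[0x28+3] := {0x6c,0xae,0x75}
#3 dst[0x1e+3] := {0xae,0x75,0x14}
#4 dst[0x18+5] := {0x0a,0x8c,0xd5,0x51,0x96}
query mem[0x0f]=0x75, mem[0x20]=0x14, mem[0x2a]=0x75, mem[0x1e]=0xae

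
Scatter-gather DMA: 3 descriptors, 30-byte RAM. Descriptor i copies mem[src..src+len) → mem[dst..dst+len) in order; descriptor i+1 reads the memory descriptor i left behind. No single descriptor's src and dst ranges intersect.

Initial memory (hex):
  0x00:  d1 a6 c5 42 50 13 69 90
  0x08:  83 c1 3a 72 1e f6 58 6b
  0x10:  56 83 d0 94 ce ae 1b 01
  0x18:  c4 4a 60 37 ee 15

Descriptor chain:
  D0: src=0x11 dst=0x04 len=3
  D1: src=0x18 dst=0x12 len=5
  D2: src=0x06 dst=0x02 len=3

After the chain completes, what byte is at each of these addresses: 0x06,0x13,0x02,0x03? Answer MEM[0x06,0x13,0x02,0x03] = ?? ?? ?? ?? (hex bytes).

[0] 0x11->0x04 len=3 : 83 d0 94
[1] 0x18->0x12 len=5 : c4 4a 60 37 ee
[2] 0x06->0x02 len=3 : 94 90 83
query mem[0x06]=0x94, mem[0x13]=0x4a, mem[0x02]=0x94, mem[0x03]=0x90

MEM[0x06,0x13,0x02,0x03] = 94 4a 94 90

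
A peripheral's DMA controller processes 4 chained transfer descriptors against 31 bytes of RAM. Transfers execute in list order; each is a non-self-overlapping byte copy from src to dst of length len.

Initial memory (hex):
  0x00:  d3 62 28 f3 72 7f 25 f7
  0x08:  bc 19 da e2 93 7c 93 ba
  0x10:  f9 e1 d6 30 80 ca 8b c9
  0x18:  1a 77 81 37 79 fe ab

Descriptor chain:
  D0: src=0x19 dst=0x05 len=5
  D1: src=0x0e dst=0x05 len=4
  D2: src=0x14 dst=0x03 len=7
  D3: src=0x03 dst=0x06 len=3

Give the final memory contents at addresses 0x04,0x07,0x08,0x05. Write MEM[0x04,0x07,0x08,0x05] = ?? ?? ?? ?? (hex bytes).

MEM[0x04,0x07,0x08,0x05] = ca ca 8b 8b

#0 dst[0x05+5] := {0x77,0x81,0x37,0x79,0xfe}
#1 dst[0x05+4] := {0x93,0xba,0xf9,0xe1}
#2 dst[0x03+7] := {0x80,0xca,0x8b,0xc9,0x1a,0x77,0x81}
#3 dst[0x06+3] := {0x80,0xca,0x8b}
query mem[0x04]=0xca, mem[0x07]=0xca, mem[0x08]=0x8b, mem[0x05]=0x8b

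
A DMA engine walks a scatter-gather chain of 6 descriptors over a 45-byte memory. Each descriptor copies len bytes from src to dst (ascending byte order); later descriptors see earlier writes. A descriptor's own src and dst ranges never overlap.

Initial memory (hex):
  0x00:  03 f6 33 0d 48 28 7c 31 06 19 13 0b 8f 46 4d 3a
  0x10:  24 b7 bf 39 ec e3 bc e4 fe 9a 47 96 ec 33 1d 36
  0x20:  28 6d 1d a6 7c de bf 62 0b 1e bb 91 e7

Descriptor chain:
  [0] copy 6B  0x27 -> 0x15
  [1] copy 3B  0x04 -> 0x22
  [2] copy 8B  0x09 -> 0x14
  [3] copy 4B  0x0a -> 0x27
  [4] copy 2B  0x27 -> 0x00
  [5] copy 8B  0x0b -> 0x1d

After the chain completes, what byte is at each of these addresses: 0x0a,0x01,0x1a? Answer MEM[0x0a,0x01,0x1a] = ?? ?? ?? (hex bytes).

MEM[0x0a,0x01,0x1a] = 13 0b 3a

D0: mem[0x15..0x1a] <- [62 0b 1e bb 91 e7]
D1: mem[0x22..0x24] <- [48 28 7c]
D2: mem[0x14..0x1b] <- [19 13 0b 8f 46 4d 3a 24]
D3: mem[0x27..0x2a] <- [13 0b 8f 46]
D4: mem[0x00..0x01] <- [13 0b]
D5: mem[0x1d..0x24] <- [0b 8f 46 4d 3a 24 b7 bf]
query mem[0x0a]=0x13, mem[0x01]=0x0b, mem[0x1a]=0x3a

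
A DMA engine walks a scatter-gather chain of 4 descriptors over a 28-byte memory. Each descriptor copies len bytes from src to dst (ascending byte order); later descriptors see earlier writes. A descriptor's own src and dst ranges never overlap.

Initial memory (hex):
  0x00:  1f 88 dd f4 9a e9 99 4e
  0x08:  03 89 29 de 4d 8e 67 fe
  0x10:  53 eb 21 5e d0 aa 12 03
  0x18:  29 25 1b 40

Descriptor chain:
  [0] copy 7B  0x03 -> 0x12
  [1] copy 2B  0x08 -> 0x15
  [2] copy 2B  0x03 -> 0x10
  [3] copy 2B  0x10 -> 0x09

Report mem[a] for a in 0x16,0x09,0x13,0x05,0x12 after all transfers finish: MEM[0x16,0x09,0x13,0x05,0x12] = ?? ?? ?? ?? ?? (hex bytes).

MEM[0x16,0x09,0x13,0x05,0x12] = 89 f4 9a e9 f4

#0 dst[0x12+7] := {0xf4,0x9a,0xe9,0x99,0x4e,0x03,0x89}
#1 dst[0x15+2] := {0x03,0x89}
#2 dst[0x10+2] := {0xf4,0x9a}
#3 dst[0x09+2] := {0xf4,0x9a}
query mem[0x16]=0x89, mem[0x09]=0xf4, mem[0x13]=0x9a, mem[0x05]=0xe9, mem[0x12]=0xf4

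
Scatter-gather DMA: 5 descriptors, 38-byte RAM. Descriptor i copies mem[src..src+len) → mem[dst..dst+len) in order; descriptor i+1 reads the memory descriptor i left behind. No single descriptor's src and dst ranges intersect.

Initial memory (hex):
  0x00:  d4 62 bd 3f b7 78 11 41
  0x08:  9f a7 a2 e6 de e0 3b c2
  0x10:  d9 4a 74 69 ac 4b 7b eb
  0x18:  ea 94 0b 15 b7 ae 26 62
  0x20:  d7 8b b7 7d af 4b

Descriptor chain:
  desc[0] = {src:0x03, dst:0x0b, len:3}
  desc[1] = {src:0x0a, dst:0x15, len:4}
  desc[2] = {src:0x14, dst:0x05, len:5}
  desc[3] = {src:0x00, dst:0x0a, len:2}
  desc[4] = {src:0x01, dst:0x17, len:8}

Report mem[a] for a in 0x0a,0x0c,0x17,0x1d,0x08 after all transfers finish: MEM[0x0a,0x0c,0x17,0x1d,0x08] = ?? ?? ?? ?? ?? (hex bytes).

MEM[0x0a,0x0c,0x17,0x1d,0x08] = d4 b7 62 3f b7

D0: mem[0x0b..0x0d] <- [3f b7 78]
D1: mem[0x15..0x18] <- [a2 3f b7 78]
D2: mem[0x05..0x09] <- [ac a2 3f b7 78]
D3: mem[0x0a..0x0b] <- [d4 62]
D4: mem[0x17..0x1e] <- [62 bd 3f b7 ac a2 3f b7]
query mem[0x0a]=0xd4, mem[0x0c]=0xb7, mem[0x17]=0x62, mem[0x1d]=0x3f, mem[0x08]=0xb7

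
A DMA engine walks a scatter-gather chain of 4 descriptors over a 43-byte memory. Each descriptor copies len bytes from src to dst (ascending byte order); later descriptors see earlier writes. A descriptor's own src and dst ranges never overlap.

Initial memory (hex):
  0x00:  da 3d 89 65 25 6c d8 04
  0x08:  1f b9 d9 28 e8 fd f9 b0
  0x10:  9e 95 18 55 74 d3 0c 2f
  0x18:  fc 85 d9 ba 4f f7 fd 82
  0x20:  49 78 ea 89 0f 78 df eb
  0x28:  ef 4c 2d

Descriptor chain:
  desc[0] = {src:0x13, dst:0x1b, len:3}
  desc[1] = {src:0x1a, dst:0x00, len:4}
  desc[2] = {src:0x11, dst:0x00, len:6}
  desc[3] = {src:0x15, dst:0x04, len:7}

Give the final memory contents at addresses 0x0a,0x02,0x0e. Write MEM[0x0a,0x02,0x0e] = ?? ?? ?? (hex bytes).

MEM[0x0a,0x02,0x0e] = 55 55 f9

[0] 0x13->0x1b len=3 : 55 74 d3
[1] 0x1a->0x00 len=4 : d9 55 74 d3
[2] 0x11->0x00 len=6 : 95 18 55 74 d3 0c
[3] 0x15->0x04 len=7 : d3 0c 2f fc 85 d9 55
query mem[0x0a]=0x55, mem[0x02]=0x55, mem[0x0e]=0xf9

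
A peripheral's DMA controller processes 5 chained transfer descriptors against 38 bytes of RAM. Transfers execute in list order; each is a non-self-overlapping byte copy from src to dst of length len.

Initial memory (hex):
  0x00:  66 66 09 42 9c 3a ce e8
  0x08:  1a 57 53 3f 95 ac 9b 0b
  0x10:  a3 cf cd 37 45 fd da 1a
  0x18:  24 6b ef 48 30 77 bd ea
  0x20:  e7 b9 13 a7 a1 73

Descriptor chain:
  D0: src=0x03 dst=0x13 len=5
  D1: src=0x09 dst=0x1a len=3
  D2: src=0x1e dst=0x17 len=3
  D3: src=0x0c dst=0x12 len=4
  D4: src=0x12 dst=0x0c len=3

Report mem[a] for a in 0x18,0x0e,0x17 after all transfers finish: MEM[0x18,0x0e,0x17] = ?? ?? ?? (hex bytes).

D0: mem[0x13..0x17] <- [42 9c 3a ce e8]
D1: mem[0x1a..0x1c] <- [57 53 3f]
D2: mem[0x17..0x19] <- [bd ea e7]
D3: mem[0x12..0x15] <- [95 ac 9b 0b]
D4: mem[0x0c..0x0e] <- [95 ac 9b]
query mem[0x18]=0xea, mem[0x0e]=0x9b, mem[0x17]=0xbd

MEM[0x18,0x0e,0x17] = ea 9b bd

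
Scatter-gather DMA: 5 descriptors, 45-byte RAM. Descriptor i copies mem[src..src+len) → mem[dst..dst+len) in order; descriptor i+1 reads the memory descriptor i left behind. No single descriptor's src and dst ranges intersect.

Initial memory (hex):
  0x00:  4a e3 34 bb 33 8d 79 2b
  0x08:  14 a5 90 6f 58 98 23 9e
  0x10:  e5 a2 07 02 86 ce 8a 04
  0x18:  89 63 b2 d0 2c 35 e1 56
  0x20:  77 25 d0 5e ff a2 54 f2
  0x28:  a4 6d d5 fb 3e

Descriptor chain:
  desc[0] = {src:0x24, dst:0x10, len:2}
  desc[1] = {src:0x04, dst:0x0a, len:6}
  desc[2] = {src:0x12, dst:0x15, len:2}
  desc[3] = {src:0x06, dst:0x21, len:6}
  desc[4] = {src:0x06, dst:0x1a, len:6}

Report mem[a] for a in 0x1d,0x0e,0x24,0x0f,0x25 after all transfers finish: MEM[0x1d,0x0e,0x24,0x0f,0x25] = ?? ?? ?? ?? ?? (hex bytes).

#0 dst[0x10+2] := {0xff,0xa2}
#1 dst[0x0a+6] := {0x33,0x8d,0x79,0x2b,0x14,0xa5}
#2 dst[0x15+2] := {0x07,0x02}
#3 dst[0x21+6] := {0x79,0x2b,0x14,0xa5,0x33,0x8d}
#4 dst[0x1a+6] := {0x79,0x2b,0x14,0xa5,0x33,0x8d}
query mem[0x1d]=0xa5, mem[0x0e]=0x14, mem[0x24]=0xa5, mem[0x0f]=0xa5, mem[0x25]=0x33

MEM[0x1d,0x0e,0x24,0x0f,0x25] = a5 14 a5 a5 33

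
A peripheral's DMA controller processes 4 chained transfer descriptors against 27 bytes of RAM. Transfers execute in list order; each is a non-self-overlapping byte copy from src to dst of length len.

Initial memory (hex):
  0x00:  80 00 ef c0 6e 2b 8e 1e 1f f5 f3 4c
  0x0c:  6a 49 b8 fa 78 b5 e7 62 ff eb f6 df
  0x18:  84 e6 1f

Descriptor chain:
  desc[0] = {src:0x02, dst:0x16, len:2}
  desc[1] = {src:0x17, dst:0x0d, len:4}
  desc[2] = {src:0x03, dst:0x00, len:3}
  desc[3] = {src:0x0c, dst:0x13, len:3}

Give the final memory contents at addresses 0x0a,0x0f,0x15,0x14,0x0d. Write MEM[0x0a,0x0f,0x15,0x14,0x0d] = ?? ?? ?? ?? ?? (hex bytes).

MEM[0x0a,0x0f,0x15,0x14,0x0d] = f3 e6 84 c0 c0

D0: mem[0x16..0x17] <- [ef c0]
D1: mem[0x0d..0x10] <- [c0 84 e6 1f]
D2: mem[0x00..0x02] <- [c0 6e 2b]
D3: mem[0x13..0x15] <- [6a c0 84]
query mem[0x0a]=0xf3, mem[0x0f]=0xe6, mem[0x15]=0x84, mem[0x14]=0xc0, mem[0x0d]=0xc0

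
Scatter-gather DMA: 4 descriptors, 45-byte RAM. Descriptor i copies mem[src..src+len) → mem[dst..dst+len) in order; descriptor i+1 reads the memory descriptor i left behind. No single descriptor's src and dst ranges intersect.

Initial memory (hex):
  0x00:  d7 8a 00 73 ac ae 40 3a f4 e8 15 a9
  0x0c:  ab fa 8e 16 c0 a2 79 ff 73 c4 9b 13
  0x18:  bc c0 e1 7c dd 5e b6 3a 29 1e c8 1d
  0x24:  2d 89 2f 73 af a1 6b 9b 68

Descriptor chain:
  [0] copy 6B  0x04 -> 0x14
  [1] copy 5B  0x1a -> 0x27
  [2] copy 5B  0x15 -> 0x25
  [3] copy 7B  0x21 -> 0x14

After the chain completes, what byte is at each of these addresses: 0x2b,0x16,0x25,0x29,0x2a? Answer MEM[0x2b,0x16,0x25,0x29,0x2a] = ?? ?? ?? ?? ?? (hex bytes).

  after D0: wrote 6B at 0x14 = acae403af4e8
  after D1: wrote 5B at 0x27 = e17cdd5eb6
  after D2: wrote 5B at 0x25 = ae403af4e8
  after D3: wrote 7B at 0x14 = 1ec81d2dae403a
query mem[0x2b]=0xb6, mem[0x16]=0x1d, mem[0x25]=0xae, mem[0x29]=0xe8, mem[0x2a]=0x5e

MEM[0x2b,0x16,0x25,0x29,0x2a] = b6 1d ae e8 5e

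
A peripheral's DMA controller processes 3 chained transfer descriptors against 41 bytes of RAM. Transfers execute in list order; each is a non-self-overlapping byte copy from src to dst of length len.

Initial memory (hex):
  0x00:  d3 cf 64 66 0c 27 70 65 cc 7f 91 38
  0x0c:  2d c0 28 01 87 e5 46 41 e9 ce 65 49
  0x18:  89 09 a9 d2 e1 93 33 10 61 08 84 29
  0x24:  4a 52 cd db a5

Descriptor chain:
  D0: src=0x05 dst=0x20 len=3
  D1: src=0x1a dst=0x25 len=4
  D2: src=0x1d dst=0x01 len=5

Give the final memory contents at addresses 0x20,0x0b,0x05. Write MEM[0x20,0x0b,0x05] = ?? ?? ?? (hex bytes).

MEM[0x20,0x0b,0x05] = 27 38 70

  after D0: wrote 3B at 0x20 = 277065
  after D1: wrote 4B at 0x25 = a9d2e193
  after D2: wrote 5B at 0x01 = 9333102770
query mem[0x20]=0x27, mem[0x0b]=0x38, mem[0x05]=0x70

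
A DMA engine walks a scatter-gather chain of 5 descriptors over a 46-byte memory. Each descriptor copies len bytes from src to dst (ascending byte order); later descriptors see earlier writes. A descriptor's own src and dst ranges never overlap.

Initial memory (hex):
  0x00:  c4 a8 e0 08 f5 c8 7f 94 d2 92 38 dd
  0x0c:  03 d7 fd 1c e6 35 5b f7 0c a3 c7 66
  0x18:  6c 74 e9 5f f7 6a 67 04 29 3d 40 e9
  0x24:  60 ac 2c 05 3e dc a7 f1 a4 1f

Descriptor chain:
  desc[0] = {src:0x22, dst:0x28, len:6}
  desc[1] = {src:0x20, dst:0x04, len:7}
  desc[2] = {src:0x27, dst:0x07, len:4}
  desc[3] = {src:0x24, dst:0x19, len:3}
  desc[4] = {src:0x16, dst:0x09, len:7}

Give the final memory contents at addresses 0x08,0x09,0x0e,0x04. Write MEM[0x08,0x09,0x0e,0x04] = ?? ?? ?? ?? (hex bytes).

MEM[0x08,0x09,0x0e,0x04] = 40 c7 2c 29

D0: mem[0x28..0x2d] <- [40 e9 60 ac 2c 05]
D1: mem[0x04..0x0a] <- [29 3d 40 e9 60 ac 2c]
D2: mem[0x07..0x0a] <- [05 40 e9 60]
D3: mem[0x19..0x1b] <- [60 ac 2c]
D4: mem[0x09..0x0f] <- [c7 66 6c 60 ac 2c f7]
query mem[0x08]=0x40, mem[0x09]=0xc7, mem[0x0e]=0x2c, mem[0x04]=0x29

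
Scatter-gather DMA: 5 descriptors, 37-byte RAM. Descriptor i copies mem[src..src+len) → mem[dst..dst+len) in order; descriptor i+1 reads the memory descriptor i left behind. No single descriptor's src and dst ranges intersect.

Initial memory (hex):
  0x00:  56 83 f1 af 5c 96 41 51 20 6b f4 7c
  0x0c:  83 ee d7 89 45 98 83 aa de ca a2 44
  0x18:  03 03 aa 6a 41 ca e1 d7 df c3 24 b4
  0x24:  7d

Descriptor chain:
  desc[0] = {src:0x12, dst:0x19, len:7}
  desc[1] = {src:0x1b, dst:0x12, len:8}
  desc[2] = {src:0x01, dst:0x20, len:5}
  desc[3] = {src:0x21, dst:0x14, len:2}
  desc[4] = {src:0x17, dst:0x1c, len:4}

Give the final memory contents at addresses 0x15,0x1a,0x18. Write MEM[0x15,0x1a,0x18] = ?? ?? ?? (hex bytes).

MEM[0x15,0x1a,0x18] = af aa c3

[0] 0x12->0x19 len=7 : 83 aa de ca a2 44 03
[1] 0x1b->0x12 len=8 : de ca a2 44 03 df c3 24
[2] 0x01->0x20 len=5 : 83 f1 af 5c 96
[3] 0x21->0x14 len=2 : f1 af
[4] 0x17->0x1c len=4 : df c3 24 aa
query mem[0x15]=0xaf, mem[0x1a]=0xaa, mem[0x18]=0xc3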